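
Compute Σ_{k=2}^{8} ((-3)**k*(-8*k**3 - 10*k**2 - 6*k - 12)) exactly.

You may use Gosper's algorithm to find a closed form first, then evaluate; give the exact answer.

The ratio is 3*(-4*k**3 - 17*k**2 - 25*k - 18)/(4*k**3 + 5*k**2 + 3*k + 6).
So A=-3 and B=1, with C=k**3 + 5*k**2/4 + 3*k/4 + 3/2.
f must satisfy (-3)·f(k+1) − (1)·f(k) = k**3 + 5*k**2/4 + 3*k/4 + 3/2.
Degrees (0,0,3) ⇒ d ≤ 3.
Match coefficients ⇒ f(k) = -(2*k**3 - 2*k**2 + 3)/8.
Then R = B(k−1)f/C = -(2*k**3 - 2*k**2 + 3)/(2*(4*k**3 + 5*k**2 + 3*k + 6)), so s_k = R(k)·t_k = (-3)**k*(2*k**3 - 2*k**2 + 3).
Check: Δs_k = (-3)**k*(-8*k**3 - 10*k**2 - 6*k - 12). ✓
Sum = s_(9) − s_(2); s_(9) = -25568217, s_(2) = 99 ⇒ -25568316.

Σ = -25568316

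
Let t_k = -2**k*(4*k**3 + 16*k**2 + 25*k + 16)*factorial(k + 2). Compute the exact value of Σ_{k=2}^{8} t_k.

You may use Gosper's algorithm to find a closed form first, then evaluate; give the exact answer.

t_(k+1)/t_k = 2*(4*k**4 + 40*k**3 + 153*k**2 + 268*k + 183)/(4*k**3 + 16*k**2 + 25*k + 16).
A = 2*k + 6, B = 1, C = k**3 + 4*k**2 + 25*k/4 + 4.
f must satisfy (2*k + 6)·f(k+1) − (1)·f(k) = k**3 + 4*k**2 + 25*k/4 + 4.
Degrees (1,0,3) ⇒ d ≤ 2.
Match coefficients ⇒ f(k) = (2*k**2 - k + 2)/4.
So s_k = (B(k−1)f/C)·t_k = ((2*k**2 - k + 2)/(4*k**3 + 16*k**2 + 25*k + 16))·t_k = -2**k*(2*k**2 - k + 2)*factorial(k + 2).
s_(k+1) − s_k = -2**k*(4*k**3 + 16*k**2 + 25*k + 16)*factorial(k + 2) = t_k.
Sum = s_(9) − s_(2); s_(9) = -3167797248000, s_(2) = -768 ⇒ -3167797247232.

Σ = -3167797247232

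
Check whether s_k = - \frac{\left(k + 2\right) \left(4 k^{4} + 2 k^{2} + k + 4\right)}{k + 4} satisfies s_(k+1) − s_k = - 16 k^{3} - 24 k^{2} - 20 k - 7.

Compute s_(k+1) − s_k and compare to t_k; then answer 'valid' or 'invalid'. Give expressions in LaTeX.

Invalid: residual \frac{4 \left(6 k^{4} + 44 k^{3} + 57 k^{2} + 43 k + 12\right)}{k^{2} + 9 k + 20} ≠ 0.

s_(k+1) = -(k + 3)*(k + 4*(k + 1)**4 + 2*(k + 1)**2 + 5)/(k + 5)
s_(k+1) − s_k = (-16*k**5 - 144*k**4 - 380*k**3 - 439*k**2 - 291*k - 92)/(k**2 + 9*k + 20)
(s_(k+1) − s_k) − t_k = 4*(6*k**4 + 44*k**3 + 57*k**2 + 43*k + 12)/(k**2 + 9*k + 20)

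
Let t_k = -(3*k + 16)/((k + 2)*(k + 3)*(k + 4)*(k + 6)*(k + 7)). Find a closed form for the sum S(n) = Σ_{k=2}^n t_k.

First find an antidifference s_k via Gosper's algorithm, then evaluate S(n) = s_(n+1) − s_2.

Step 1: r(k) = (k + 2)*(k + 6)*(3*k + 19)/((k + 5)*(k + 8)*(3*k + 16)).
Gosper form: A/B · C(k+1)/C(k) with A=k + 2, B=k + 8, C=k**2 + 31*k/3 + 80/3.
Need (k + 2)·f(k+1) − (k + 7)·f(k) = k**2 + 31*k/3 + 80/3.
Bound: deg f ≤ 5.
A polynomial solution: f(k) = k*(k + 4)*(k + 5)*(k**2 + 11*k + 36)/108.
Then R = B(k−1)f/C = k*(k + 4)*(k + 7)*(k**2 + 11*k + 36)/(36*(3*k + 16)), so s_k = R(k)·t_k = k*(-k**2 - 11*k - 36)/(36*(k**3 + 11*k**2 + 36*k + 36)).
Check: Δs_k = (-3*k - 16)/(k**5 + 22*k**4 + 185*k**3 + 740*k**2 + 1404*k + 1008). ✓
Telescope: S(n) = s_(n+1) − s_(2) = (-n**3 - 14*n**2 - 61*n - 48)/(36*(n**3 + 14*n**2 + 61*n + 84)) − (-31/1440) = (-n**3 - 14*n**2 - 61*n + 76)/(160*(n**3 + 14*n**2 + 61*n + 84)).

S(n) = (-n**3 - 14*n**2 - 61*n + 76)/(160*(n**3 + 14*n**2 + 61*n + 84))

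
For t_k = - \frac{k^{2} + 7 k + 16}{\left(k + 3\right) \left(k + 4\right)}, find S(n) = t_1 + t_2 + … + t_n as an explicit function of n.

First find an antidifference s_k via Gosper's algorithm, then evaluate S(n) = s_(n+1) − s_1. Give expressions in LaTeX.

S(n) = \frac{n \left(- n - 5\right)}{n + 4}

Compute t_(k+1)/t_k: get (k + 3)*(7*k + (k + 1)**2 + 23)/((k + 5)*(k**2 + 7*k + 16)).
Take A(k)=k + 3, B(k)=k + 5, C(k)=k**2 + 7*k + 16.
Set up (k + 3)·f(k+1) − (k + 4)·f(k) − (k**2 + 7*k + 16) = 0.
d = 2 from the (1,1,2) case.
Match coefficients ⇒ f(k) = k*(3*k + 13)/3.
Certificate R = B(k−1)f/C = k*(k + 4)*(3*k + 13)/(3*(k**2 + 7*k + 16)) gives s_k = k*(-3*k - 13)/(3*(k + 3)).
Δs = (-k**2 - 7*k - 16)/(k**2 + 7*k + 12), as required.
Evaluate: s_(n+1) = (-3*n**2 - 19*n - 16)/(3*(n + 4)); subtract s_(1) = -4/3 ⇒ S(n) = n*(-n - 5)/(n + 4).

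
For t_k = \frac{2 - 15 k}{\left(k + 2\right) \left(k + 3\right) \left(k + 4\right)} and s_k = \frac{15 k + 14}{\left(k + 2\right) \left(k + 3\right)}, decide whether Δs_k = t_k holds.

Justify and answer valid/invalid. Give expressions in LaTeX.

Valid: the claim telescopes to t_k.

s_(k+1) = (15*k + 29)/((k + 3)*(k + 4))
s_(k+1) − s_k = (2 - 15*k)/(k**3 + 9*k**2 + 26*k + 24)
(s_(k+1) − s_k) − t_k = 0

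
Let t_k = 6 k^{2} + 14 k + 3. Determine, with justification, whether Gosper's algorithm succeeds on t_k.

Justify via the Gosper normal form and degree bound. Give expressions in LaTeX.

Yes. s_k = k \left(2 k^{2} + 4 k - 3\right).

t_(k+1)/t_k = (6*k**2 + 26*k + 23)/(6*k**2 + 14*k + 3).
Take A(k)=1, B(k)=1, C(k)=k**2 + 7*k/3 + 1/2.
f must satisfy (1)·f(k+1) − (1)·f(k) = k**2 + 7*k/3 + 1/2.
d = 3 from the (0,0,2) case.
A polynomial solution: f(k) = k*(2*k**2 + 4*k - 3)/6.
R(k) = B(k−1)·f(k)/C(k) = k*(2*k**2 + 4*k - 3)/(6*k**2 + 14*k + 3); s_k = R·t_k = k*(2*k**2 + 4*k - 3).
s_(k+1) − s_k = 6*k**2 + 14*k + 3 = t_k.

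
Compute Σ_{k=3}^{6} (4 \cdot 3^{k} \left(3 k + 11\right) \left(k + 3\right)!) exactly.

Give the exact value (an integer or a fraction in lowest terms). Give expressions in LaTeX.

Σ = 31744664640

Compute t_(k+1)/t_k: get 3*(k + 4)*(3*k + 14)/(3*k + 11).
Take A(k)=3*k + 12, B(k)=1, C(k)=k + 11/3.
Key eq: (3*k + 12)·f(k+1) = (1)·f(k) + (k + 11/3).
From deg A=1, deg B=0, deg C=1: d=0.
Match coefficients ⇒ f(k) = 1/3.
Get s_k = R·t_k = 4*3**k*factorial(k + 3) with R(k) = B(k−1)f(k)/C(k) = 1/(3*k + 11).
Check: Δs_k = 4*3**k*(3*k + 11)*factorial(k + 3). ✓
Telescoping: Σ = s_(7) − s_(3) = 31744742400 − (77760) = 31744664640.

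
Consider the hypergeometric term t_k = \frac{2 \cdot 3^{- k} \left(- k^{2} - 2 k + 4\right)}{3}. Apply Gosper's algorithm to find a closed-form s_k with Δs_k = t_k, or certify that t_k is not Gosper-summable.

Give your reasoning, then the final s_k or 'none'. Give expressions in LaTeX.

s_k = 3^{- k} \left(k^{2} + 3 k - 2\right)

Ratio r(k) = (k**2 + 4*k - 1)/(3*(k**2 + 2*k - 4)).
So A=1/3 and B=1, with C=k**2 + 2*k - 4.
Set up (1/3)·f(k+1) − (1)·f(k) − (k**2 + 2*k - 4) = 0.
Bound: deg f ≤ 2.
Solving with deg f ≤ 2: f(k) = -3*(k**2 + 3*k - 2)/2.
R(k) = B(k−1)·f(k)/C(k) = -3*(k**2 + 3*k - 2)/(2*(k**2 + 2*k - 4)); s_k = R·t_k = (k**2 + 3*k - 2)/3**k.
Check: Δs_k = 2*(-k**2 - 2*k + 4)/(3*3**k). ✓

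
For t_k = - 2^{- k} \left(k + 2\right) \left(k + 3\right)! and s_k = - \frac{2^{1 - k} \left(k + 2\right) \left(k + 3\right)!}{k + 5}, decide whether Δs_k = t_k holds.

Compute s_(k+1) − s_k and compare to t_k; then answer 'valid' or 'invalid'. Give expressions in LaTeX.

s_(k+1) = -(k + 3)*factorial(k + 4)/(2**k*(k + 6))
s_(k+1) − s_k = -(k**3 + 10*k**2 + 31*k + 36)*factorial(k + 3)/(2**k*(k + 5)*(k + 6))
(s_(k+1) − s_k) − t_k = 3*(k**2 + 7*k + 8)*factorial(k + 3)/(2**k*(k + 5)*(k + 6))

Invalid: residual \frac{3 \cdot 2^{- k} \left(k^{2} + 7 k + 8\right) \left(k + 3\right)!}{\left(k + 5\right) \left(k + 6\right)} ≠ 0.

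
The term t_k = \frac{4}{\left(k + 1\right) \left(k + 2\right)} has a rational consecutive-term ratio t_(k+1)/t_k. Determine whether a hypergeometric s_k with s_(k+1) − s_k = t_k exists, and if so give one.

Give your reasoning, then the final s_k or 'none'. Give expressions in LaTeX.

s_k = \frac{4 k}{k + 1}

Step 1: r(k) = (k + 1)/(k + 3).
Take A(k)=k + 1, B(k)=k + 3, C(k)=1.
Key eq: (k + 1)·f(k+1) = (k + 2)·f(k) + (1).
Degrees (1,1,0) ⇒ d ≤ 1.
Coefficient equations give f(k) = k.
R(k) = B(k−1)·f(k)/C(k) = k*(k + 2); s_k = R·t_k = 4*k/(k + 1).
Check: Δs_k = 4/(k**2 + 3*k + 2). ✓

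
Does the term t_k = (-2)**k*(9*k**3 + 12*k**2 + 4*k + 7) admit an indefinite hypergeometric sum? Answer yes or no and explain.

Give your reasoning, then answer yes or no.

t_(k+1)/t_k = 2*(-9*k**3 - 39*k**2 - 55*k - 32)/(9*k**3 + 12*k**2 + 4*k + 7).
Factor: A=-2; B=1; C=k**3 + 4*k**2/3 + 4*k/9 + 7/9.
Solve (-2)·f(k+1) − (1)·f(k) = k**3 + 4*k**2/3 + 4*k/9 + 7/9.
Degrees (0,0,3) ⇒ d ≤ 3.
Coefficient equations give f(k) = -(k + 1)*(3*k**2 - 5*k + 3)/9.
R(k) = B(k−1)·f(k)/C(k) = -(k + 1)*(3*k**2 - 5*k + 3)/(9*k**3 + 12*k**2 + 4*k + 7); s_k = R·t_k = (-2)**k*(-3*k**3 + 2*k**2 + 2*k - 3).
Check: Δs_k = (-2)**k*(9*k**3 + 12*k**2 + 4*k + 7). ✓

Yes. s_k = (-2)**k*(-3*k**3 + 2*k**2 + 2*k - 3).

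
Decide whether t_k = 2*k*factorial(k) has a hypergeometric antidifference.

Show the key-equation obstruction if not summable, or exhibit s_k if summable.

t_(k+1)/t_k = (k + 1)**2/k.
Normal form (A,B,C) = (k + 1, 1, k).
Need (k + 1)·f(k+1) − (1)·f(k) = k.
Bound: deg f ≤ 0.
A polynomial solution: f(k) = 1.
Get s_k = R·t_k = 2*factorial(k) with R(k) = B(k−1)f(k)/C(k) = 1/k.
Verify: 2*k*factorial(k) matches t_k.

Yes. s_k = 2*factorial(k).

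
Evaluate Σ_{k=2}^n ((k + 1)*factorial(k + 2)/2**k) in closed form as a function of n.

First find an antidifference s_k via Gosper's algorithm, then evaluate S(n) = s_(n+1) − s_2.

S(n) = -12 + factorial(n + 3)/2**n

The ratio is (k + 2)*(k + 3)/(2*(k + 1)).
Normal form (A,B,C) = (k/2 + 3/2, 1, k + 1).
Set up (k/2 + 3/2)·f(k+1) − (1)·f(k) − (k + 1) = 0.
Bound: deg f ≤ 0.
Coefficient equations give f(k) = 2.
Certificate R = B(k−1)f/C = 2/(k + 1) gives s_k = 2**(1 - k)*factorial(k + 2).
Check: Δs_k = (k + 1)*factorial(k + 2)/2**k. ✓
s_(n+1) = factorial(n + 3)/2**n and s_(2) = 12, so S(n) = -12 + factorial(n + 3)/2**n.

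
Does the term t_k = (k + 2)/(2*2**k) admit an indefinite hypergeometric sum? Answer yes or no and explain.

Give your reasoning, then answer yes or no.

r(k) = (k + 3)/(2*(k + 2)) after simplifying.
So A=1/2 and B=1, with C=k + 2.
Need (1/2)·f(k+1) − (1)·f(k) = k + 2.
Degrees (0,0,1) ⇒ d ≤ 1.
A polynomial solution: f(k) = -2*(k + 3).
Then R = B(k−1)f/C = -2*(k + 3)/(k + 2), so s_k = R(k)·t_k = (-k - 3)/2**k.
s_(k+1) − s_k = (k + 2)/(2*2**k) = t_k.

Yes. s_k = (-k - 3)/2**k.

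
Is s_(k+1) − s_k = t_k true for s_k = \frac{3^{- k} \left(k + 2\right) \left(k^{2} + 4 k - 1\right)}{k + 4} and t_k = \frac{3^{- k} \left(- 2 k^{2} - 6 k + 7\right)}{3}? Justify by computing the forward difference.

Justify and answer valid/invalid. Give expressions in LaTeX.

s_(k+1) = (k + 3)*(4*k + (k + 1)**2 + 3)/(3*3**k*(k + 5))
s_(k+1) − s_k = (-2*k**4 - 20*k**3 - 53*k**2 + k + 78)/(3*3**k*(k**2 + 9*k + 20))
(s_(k+1) − s_k) − t_k = 2*(2*k**3 + 17*k**2 + 29*k - 31)/(3*3**k*(k**2 + 9*k + 20))

Invalid: residual \frac{2 \cdot 3^{- k} \left(2 k^{3} + 17 k^{2} + 29 k - 31\right)}{3 \left(k^{2} + 9 k + 20\right)} ≠ 0.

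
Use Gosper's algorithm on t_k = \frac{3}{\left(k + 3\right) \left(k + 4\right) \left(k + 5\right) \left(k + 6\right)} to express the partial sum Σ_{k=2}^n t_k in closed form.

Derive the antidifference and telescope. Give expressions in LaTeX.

Step 1: r(k) = (k + 3)/(k + 7).
A = k + 3, B = k + 7, C = 1.
Solve (k + 3)·f(k+1) − (k + 6)·f(k) = 1.
Bound: deg f ≤ 3.
Solving with deg f ≤ 3: f(k) = k*(k**2 + 12*k + 47)/180.
So s_k = (B(k−1)f/C)·t_k = (k*(k + 6)*(k**2 + 12*k + 47)/180)·t_k = k*(k**2 + 12*k + 47)/(60*(k + 3)*(k + 4)*(k + 5)).
Verify: 3/(k**4 + 18*k**3 + 119*k**2 + 342*k + 360) matches t_k.
Σ_(k=2)^n t_k = s_(n+1) − s_(2) = ((n**3 + 15*n**2 + 74*n + 60)/(60*(n**3 + 15*n**2 + 74*n + 120))) − (1/84), i.e. (n**3 + 15*n**2 + 74*n - 90)/(210*(n**3 + 15*n**2 + 74*n + 120)).

S(n) = \frac{n^{3} + 15 n^{2} + 74 n - 90}{210 \left(n^{3} + 15 n^{2} + 74 n + 120\right)}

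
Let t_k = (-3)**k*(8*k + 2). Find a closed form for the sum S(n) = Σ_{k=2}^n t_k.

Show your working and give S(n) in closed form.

S(n) = 6*(-3)**n*n + 3*(-3)**n + 27

Step 1: r(k) = 3*(-4*k - 5)/(4*k + 1).
A = -3, B = 1, C = k + 1/4.
Key eq: (-3)·f(k+1) = (1)·f(k) + (k + 1/4).
deg f ≤ 1 (via 0,0,1).
Coefficient equations give f(k) = -(2*k - 1)/8.
Get s_k = R·t_k = (-3)**k*(1 - 2*k) with R(k) = B(k−1)f(k)/C(k) = -(2*k - 1)/(2*(4*k + 1)).
Δs = (-3)**k*(8*k + 2), as required.
Telescope: S(n) = s_(n+1) − s_(2) = 3*(-3)**n*(2*n + 1) − (-27) = 6*(-3)**n*n + 3*(-3)**n + 27.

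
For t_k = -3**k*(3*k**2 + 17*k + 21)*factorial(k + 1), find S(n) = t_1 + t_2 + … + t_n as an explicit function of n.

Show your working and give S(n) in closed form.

S(n) = -3*3**n*n*factorial(n + 2) - 12*3**n*factorial(n + 2) + 24

Step 1: r(k) = 3*(3*k**3 + 29*k**2 + 87*k + 82)/(3*k**2 + 17*k + 21).
Take A(k)=3*k + 6, B(k)=1, C(k)=k**2 + 17*k/3 + 7.
Need (3*k + 6)·f(k+1) − (1)·f(k) = k**2 + 17*k/3 + 7.
Bound: deg f ≤ 1.
Coefficient equations give f(k) = (k + 3)/3.
R(k) = B(k−1)·f(k)/C(k) = (k + 3)/(3*k**2 + 17*k + 21); s_k = R·t_k = -3**k*(k + 3)*factorial(k + 1).
Check: Δs_k = -3**k*(3*k**2 + 17*k + 21)*factorial(k + 1). ✓
s_(n+1) = -3**(n + 1)*(n + 4)*factorial(n + 2) and s_(1) = -24, so S(n) = -3*3**n*n*factorial(n + 2) - 12*3**n*factorial(n + 2) + 24.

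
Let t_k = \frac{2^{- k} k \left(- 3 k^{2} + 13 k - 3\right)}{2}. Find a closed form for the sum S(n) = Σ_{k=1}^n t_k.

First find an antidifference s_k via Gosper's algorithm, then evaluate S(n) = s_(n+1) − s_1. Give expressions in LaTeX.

t_(k+1)/t_k = (3*k**3 - 4*k**2 - 14*k - 7)/(2*k*(3*k**2 - 13*k + 3)).
Normal form (A,B,C) = (1/2, 1, k**3 - 13*k**2/3 + k).
Need (1/2)·f(k+1) − (1)·f(k) = k**3 - 13*k**2/3 + k.
deg f ≤ 3 (via 0,0,3).
Match coefficients ⇒ f(k) = -2*(3*k**3 - 4*k**2 + 4*k + 3)/3.
R(k) = B(k−1)·f(k)/C(k) = -2*(3*k**3 - 4*k**2 + 4*k + 3)/(k*(3*k**2 - 13*k + 3)); s_k = R·t_k = (3*k**3 - 4*k**2 + 4*k + 3)/2**k.
s_(k+1) − s_k = k*(-3*k**2 + 13*k - 3)/(2*2**k) = t_k.
s_(n+1) = 2**(-n - 1)*(3*n**3 + 5*n**2 + 5*n + 6) and s_(1) = 3, so S(n) = (-6*2**n + 3*n**3 + 5*n**2 + 5*n + 6)/(2*2**n).

S(n) = \frac{2^{- n} \left(- 6 \cdot 2^{n} + 3 n^{3} + 5 n^{2} + 5 n + 6\right)}{2}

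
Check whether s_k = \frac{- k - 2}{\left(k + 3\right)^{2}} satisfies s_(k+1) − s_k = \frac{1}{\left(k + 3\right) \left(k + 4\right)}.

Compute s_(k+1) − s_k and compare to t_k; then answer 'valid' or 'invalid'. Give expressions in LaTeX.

s_(k+1) = (-k - 3)/(k + 4)**2
s_(k+1) − s_k = ((k + 2)*(k + 4)**2 - (k + 3)**3)/((k + 3)**2*(k + 4)**2)
(s_(k+1) − s_k) − t_k = (-2*k - 7)/(k**4 + 14*k**3 + 73*k**2 + 168*k + 144)

Invalid: residual \frac{- 2 k - 7}{k^{4} + 14 k^{3} + 73 k^{2} + 168 k + 144} ≠ 0.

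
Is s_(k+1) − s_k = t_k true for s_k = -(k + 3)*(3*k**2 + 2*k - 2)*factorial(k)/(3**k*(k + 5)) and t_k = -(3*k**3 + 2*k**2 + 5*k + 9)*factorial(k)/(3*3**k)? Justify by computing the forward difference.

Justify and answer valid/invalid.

Invalid: residual 2*(3*k**4 + 17*k**3 + 6*k**2 + 28*k + 51)*factorial(k)/(3*3**k*(k + 5)*(k + 6)) ≠ 0.

s_(k+1) = -(k + 4)*(3*k**2 + 8*k + 3)*factorial(k + 1)/(3*3**k*(k + 6))
s_(k+1) − s_k = -(3*k**5 + 29*k**4 + 83*k**3 + 112*k**2 + 193*k + 168)*factorial(k)/(3*3**k*(k + 5)*(k + 6))
(s_(k+1) − s_k) − t_k = 2*(3*k**4 + 17*k**3 + 6*k**2 + 28*k + 51)*factorial(k)/(3*3**k*(k + 5)*(k + 6))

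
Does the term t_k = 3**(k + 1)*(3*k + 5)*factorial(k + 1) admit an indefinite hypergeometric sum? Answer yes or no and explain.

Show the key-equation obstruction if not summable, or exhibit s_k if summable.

Yes. s_k = 3**(k + 1)*factorial(k + 1).

t_(k+1)/t_k = 3*(k + 2)*(3*k + 8)/(3*k + 5).
Normal form (A,B,C) = (3*k + 6, 1, k + 5/3).
f must satisfy (3*k + 6)·f(k+1) − (1)·f(k) = k + 5/3.
Bound: deg f ≤ 0.
Coefficient equations give f(k) = 1/3.
Get s_k = R·t_k = 3**(k + 1)*factorial(k + 1) with R(k) = B(k−1)f(k)/C(k) = 1/(3*k + 5).
Check: Δs_k = 3**(k + 1)*(3*k + 5)*factorial(k + 1). ✓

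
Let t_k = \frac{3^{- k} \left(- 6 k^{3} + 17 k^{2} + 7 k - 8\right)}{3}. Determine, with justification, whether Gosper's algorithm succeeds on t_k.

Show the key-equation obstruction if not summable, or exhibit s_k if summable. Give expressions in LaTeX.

Compute t_(k+1)/t_k: get (6*k**3 + k**2 - 23*k - 10)/(3*(6*k**3 - 17*k**2 - 7*k + 8)).
Factor: A=1/3; B=1; C=k**3 - 17*k**2/6 - 7*k/6 + 4/3.
Key eq: (1/3)·f(k+1) = (1)·f(k) + (k**3 - 17*k**2/6 - 7*k/6 + 4/3).
Degrees (0,0,3) ⇒ d ≤ 3.
Solve for f: f(k) = -(3*k**3 - 4*k**2 - 3*k + 2)/2 (degree 3 ≤ 3).
R(k) = B(k−1)·f(k)/C(k) = -3*(3*k**3 - 4*k**2 - 3*k + 2)/(6*k**3 - 17*k**2 - 7*k + 8); s_k = R·t_k = (3*k**3 - 4*k**2 - 3*k + 2)/3**k.
Verify: (-6*k**3 + 17*k**2 + 7*k - 8)/(3*3**k) matches t_k.

Yes. s_k = 3^{- k} \left(3 k^{3} - 4 k^{2} - 3 k + 2\right).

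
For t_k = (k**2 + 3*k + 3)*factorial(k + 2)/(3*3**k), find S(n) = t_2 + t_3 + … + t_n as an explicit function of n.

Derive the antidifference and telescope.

Ratio r(k) = (k + 3)*(3*k + (k + 1)**2 + 6)/(3*(k**2 + 3*k + 3)).
A = k/3 + 1, B = 1, C = k**2 + 3*k + 3.
f must satisfy (k/3 + 1)·f(k+1) − (1)·f(k) = k**2 + 3*k + 3.
From deg A=1, deg B=0, deg C=2: d=1.
Match coefficients ⇒ f(k) = 3*(k + 2).
Certificate R = B(k−1)f/C = 3*(k + 2)/(k**2 + 3*k + 3) gives s_k = (k + 2)*factorial(k + 2)/3**k.
Δs = (k**2 + 3*k + 3)*factorial(k + 2)/(3*3**k), as required.
Telescope: S(n) = s_(n+1) − s_(2) = 3**(-n - 1)*(n + 3)*factorial(n + 3) − (32/3) = -32/3 + n*factorial(n + 3)/(3*3**n) + factorial(n + 3)/3**n.

S(n) = -32/3 + n*factorial(n + 3)/(3*3**n) + factorial(n + 3)/3**n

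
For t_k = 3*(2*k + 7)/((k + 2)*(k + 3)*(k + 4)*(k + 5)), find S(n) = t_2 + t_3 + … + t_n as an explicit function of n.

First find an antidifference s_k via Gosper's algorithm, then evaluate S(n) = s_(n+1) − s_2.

S(n) = (n**2 + 8*n - 9)/(8*(n**2 + 8*n + 15))

r(k) = (k + 2)*(2*k + 9)/((k + 6)*(2*k + 7)) after simplifying.
Take A(k)=k + 2, B(k)=k + 6, C(k)=k + 7/2.
Solve (k + 2)·f(k+1) − (k + 5)·f(k) = k + 7/2.
Bound: deg f ≤ 3.
Coefficient equations give f(k) = k*(k + 3)*(k + 6)/16.
Certificate R = B(k−1)f/C = k*(k + 3)*(k + 5)*(k + 6)/(8*(2*k + 7)) gives s_k = 3*k*(k + 6)/(8*(k**2 + 6*k + 8)).
s_(k+1) − s_k = 3*(2*k + 7)/(k**4 + 14*k**3 + 71*k**2 + 154*k + 120) = t_k.
Evaluate: s_(n+1) = 3*(n**2 + 8*n + 7)/(8*(n**2 + 8*n + 15)); subtract s_(2) = 1/4 ⇒ S(n) = (n**2 + 8*n - 9)/(8*(n**2 + 8*n + 15)).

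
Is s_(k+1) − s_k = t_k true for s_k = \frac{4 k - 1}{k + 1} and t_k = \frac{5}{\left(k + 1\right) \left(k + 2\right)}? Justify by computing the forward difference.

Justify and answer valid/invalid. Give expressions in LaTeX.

s_(k+1) = (4*k + 3)/(k + 2)
s_(k+1) − s_k = 5/(k**2 + 3*k + 2)
(s_(k+1) − s_k) − t_k = 0

valid (s_(k+1) − s_k reduces to t_k)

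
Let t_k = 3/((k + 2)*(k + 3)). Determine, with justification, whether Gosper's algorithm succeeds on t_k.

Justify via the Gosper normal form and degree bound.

Compute t_(k+1)/t_k: get (k + 2)/(k + 4).
So A=k + 2 and B=k + 4, with C=1.
Solve (k + 2)·f(k+1) − (k + 3)·f(k) = 1.
d = 1 from the (1,1,0) case.
Match coefficients ⇒ f(k) = k/2.
Certificate R = B(k−1)f/C = k*(k + 3)/2 gives s_k = 3*k/(2*(k + 2)).
Verify: 3/(k**2 + 5*k + 6) matches t_k.

Yes. s_k = 3*k/(2*(k + 2)).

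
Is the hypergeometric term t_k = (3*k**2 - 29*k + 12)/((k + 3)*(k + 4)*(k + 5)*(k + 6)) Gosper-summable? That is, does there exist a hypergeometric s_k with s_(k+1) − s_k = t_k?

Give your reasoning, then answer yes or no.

Yes. s_k = k*(k**2 - 48*k + 127)/(20*(k + 3)*(k + 4)*(k + 5)).

t_(k+1)/t_k = -(k + 3)*(29*k - 3*(k + 1)**2 + 17)/((k + 7)*(3*k**2 - 29*k + 12)).
A = k + 3, B = k + 7, C = k**2 - 29*k/3 + 4.
Set up (k + 3)·f(k+1) − (k + 6)·f(k) − (k**2 - 29*k/3 + 4) = 0.
From deg A=1, deg B=1, deg C=2: d=3.
A polynomial solution: f(k) = k*(k**2 - 48*k + 127)/60.
Get s_k = R·t_k = k*(k**2 - 48*k + 127)/(20*(k + 3)*(k + 4)*(k + 5)) with R(k) = B(k−1)f(k)/C(k) = k*(k + 6)*(k**2 - 48*k + 127)/(20*(3*k**2 - 29*k + 12)).
Verify: (3*k**2 - 29*k + 12)/(k**4 + 18*k**3 + 119*k**2 + 342*k + 360) matches t_k.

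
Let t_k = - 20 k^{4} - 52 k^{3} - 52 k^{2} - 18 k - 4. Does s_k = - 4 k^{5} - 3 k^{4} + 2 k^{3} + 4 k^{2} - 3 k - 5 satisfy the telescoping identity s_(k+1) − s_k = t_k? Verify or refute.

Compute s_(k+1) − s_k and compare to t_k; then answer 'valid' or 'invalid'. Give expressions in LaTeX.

valid (s_(k+1) − s_k reduces to t_k)

s_(k+1) = -4*k**5 - 23*k**4 - 50*k**3 - 48*k**2 - 21*k - 9
s_(k+1) − s_k = -20*k**4 - 52*k**3 - 52*k**2 - 18*k - 4
(s_(k+1) − s_k) − t_k = 0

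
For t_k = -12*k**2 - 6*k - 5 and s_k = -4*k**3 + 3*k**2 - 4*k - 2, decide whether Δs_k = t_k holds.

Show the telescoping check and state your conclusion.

Valid: the claim telescopes to t_k.

s_(k+1) = -4*k**3 - 9*k**2 - 10*k - 7
s_(k+1) − s_k = -12*k**2 - 6*k - 5
(s_(k+1) − s_k) − t_k = 0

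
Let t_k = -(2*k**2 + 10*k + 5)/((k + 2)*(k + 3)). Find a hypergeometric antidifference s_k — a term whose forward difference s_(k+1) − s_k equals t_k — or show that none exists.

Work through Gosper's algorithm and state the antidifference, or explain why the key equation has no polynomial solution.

s_k = k*(-4*k - 1)/(2*(k + 2))

Step 1: r(k) = (k + 2)*(10*k + 2*(k + 1)**2 + 15)/((k + 4)*(2*k**2 + 10*k + 5)).
Gosper form: A/B · C(k+1)/C(k) with A=k + 2, B=k + 4, C=k**2 + 5*k + 5/2.
Set up (k + 2)·f(k+1) − (k + 3)·f(k) − (k**2 + 5*k + 5/2) = 0.
deg f ≤ 2 (via 1,1,2).
Match coefficients ⇒ f(k) = k*(4*k + 1)/4.
Get s_k = R·t_k = k*(-4*k - 1)/(2*(k + 2)) with R(k) = B(k−1)f(k)/C(k) = k*(k + 3)*(4*k + 1)/(2*(2*k**2 + 10*k + 5)).
Check: Δs_k = (-2*k**2 - 10*k - 5)/(k**2 + 5*k + 6). ✓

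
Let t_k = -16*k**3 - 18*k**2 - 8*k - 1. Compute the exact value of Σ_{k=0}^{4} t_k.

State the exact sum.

Σ = -2225

r(k) = (16*k**3 + 66*k**2 + 92*k + 43)/(16*k**3 + 18*k**2 + 8*k + 1) after simplifying.
Factor: A=1; B=1; C=k**3 + 9*k**2/8 + k/2 + 1/16.
Solve (1)·f(k+1) − (1)·f(k) = k**3 + 9*k**2/8 + k/2 + 1/16.
Degrees (0,0,3) ⇒ d ≤ 4.
A polynomial solution: f(k) = k**2*(4*k**2 - 2*k - 1)/16.
Certificate R = B(k−1)f/C = k**2*(4*k**2 - 2*k - 1)/(16*k**3 + 18*k**2 + 8*k + 1) gives s_k = k**2*(-4*k**2 + 2*k + 1).
Δs = -16*k**3 - 18*k**2 - 8*k - 1, as required.
Sum = s_(5) − s_(0); s_(5) = -2225, s_(0) = 0 ⇒ -2225.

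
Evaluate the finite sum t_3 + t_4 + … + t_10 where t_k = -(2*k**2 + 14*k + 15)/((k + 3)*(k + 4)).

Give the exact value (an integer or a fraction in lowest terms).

Σ = -106/7

Step 1: r(k) = (k + 3)*(14*k + 2*(k + 1)**2 + 29)/((k + 5)*(2*k**2 + 14*k + 15)).
So A=k + 3 and B=k + 5, with C=k**2 + 7*k + 15/2.
Set up (k + 3)·f(k+1) − (k + 4)·f(k) − (k**2 + 7*k + 15/2) = 0.
Degrees (1,1,2) ⇒ d ≤ 2.
Match coefficients ⇒ f(k) = k*(2*k + 3)/2.
Certificate R = B(k−1)f/C = k*(k + 4)*(2*k + 3)/(2*k**2 + 14*k + 15) gives s_k = k*(-2*k - 3)/(k + 3).
Check: Δs_k = (-2*k**2 - 14*k - 15)/(k**2 + 7*k + 12). ✓
Σ_(k=3)^(10) t_k = s_(11) − s_(3) = -275/14 − (-9/2) = -106/7.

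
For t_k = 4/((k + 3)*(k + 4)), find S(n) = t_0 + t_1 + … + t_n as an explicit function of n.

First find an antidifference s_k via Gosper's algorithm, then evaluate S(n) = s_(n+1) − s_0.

S(n) = 4*(n + 1)/(3*(n + 4))

The ratio is (k + 3)/(k + 5).
So A=k + 3 and B=k + 5, with C=1.
Key eq: (k + 3)·f(k+1) = (k + 4)·f(k) + (1).
Degrees (1,1,0) ⇒ d ≤ 1.
Match coefficients ⇒ f(k) = k/3.
Get s_k = R·t_k = 4*k/(3*(k + 3)) with R(k) = B(k−1)f(k)/C(k) = k*(k + 4)/3.
s_(k+1) − s_k = 4/(k**2 + 7*k + 12) = t_k.
Σ_(k=0)^n t_k = s_(n+1) − s_(0) = (4*(n + 1)/(3*(n + 4))) − (0), i.e. 4*(n + 1)/(3*(n + 4)).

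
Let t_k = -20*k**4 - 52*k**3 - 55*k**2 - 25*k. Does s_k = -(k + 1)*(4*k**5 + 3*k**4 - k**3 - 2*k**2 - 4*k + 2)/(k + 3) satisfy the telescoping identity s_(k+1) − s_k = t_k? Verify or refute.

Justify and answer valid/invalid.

Invalid: residual 2*(16*k**5 + 109*k**4 + 212*k**3 + 192*k**2 + 79*k - 2)/(k**2 + 7*k + 12) ≠ 0.

s_(k+1) = (-4*k**6 - 31*k**5 - 97*k**4 - 155*k**3 - 127*k**2 - 44*k - 4)/(k + 4)
s_(k+1) − s_k = (-20*k**6 - 160*k**5 - 441*k**4 - 610*k**3 - 451*k**2 - 142*k - 4)/(k**2 + 7*k + 12)
(s_(k+1) − s_k) − t_k = 2*(16*k**5 + 109*k**4 + 212*k**3 + 192*k**2 + 79*k - 2)/(k**2 + 7*k + 12)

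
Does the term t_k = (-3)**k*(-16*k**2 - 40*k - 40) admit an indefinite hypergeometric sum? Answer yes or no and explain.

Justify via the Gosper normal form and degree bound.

t_(k+1)/t_k = 3*(-2*k**2 - 9*k - 12)/(2*k**2 + 5*k + 5).
So A=-3 and B=1, with C=k**2 + 5*k/2 + 5/2.
f must satisfy (-3)·f(k+1) − (1)·f(k) = k**2 + 5*k/2 + 5/2.
Degrees (0,0,2) ⇒ d ≤ 2.
Solving with deg f ≤ 2: f(k) = -(k**2 + k + 1)/4.
Certificate R = B(k−1)f/C = -(k**2 + k + 1)/(2*(2*k**2 + 5*k + 5)) gives s_k = 4*(-3)**k*(k**2 + k + 1).
s_(k+1) − s_k = (-3)**k*(-16*k**2 - 40*k - 40) = t_k.

Yes. s_k = 4*(-3)**k*(k**2 + k + 1).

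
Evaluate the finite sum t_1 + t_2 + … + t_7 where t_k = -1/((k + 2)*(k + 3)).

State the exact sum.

Σ = -7/30

Compute t_(k+1)/t_k: get (k + 2)/(k + 4).
Normal form (A,B,C) = (k + 2, k + 4, 1).
Need (k + 2)·f(k+1) − (k + 3)·f(k) = 1.
Degrees (1,1,0) ⇒ d ≤ 1.
A polynomial solution: f(k) = k/2.
Get s_k = R·t_k = -k/(2*k + 4) with R(k) = B(k−1)f(k)/C(k) = k*(k + 3)/2.
s_(k+1) − s_k = -1/(k**2 + 5*k + 6) = t_k.
Sum = s_(8) − s_(1); s_(8) = -2/5, s_(1) = -1/6 ⇒ -7/30.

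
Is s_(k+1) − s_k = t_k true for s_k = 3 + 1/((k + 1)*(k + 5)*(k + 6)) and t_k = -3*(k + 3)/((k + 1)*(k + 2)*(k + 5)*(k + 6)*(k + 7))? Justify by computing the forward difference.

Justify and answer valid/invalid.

s_(k+1) = 3 + 1/((k + 2)*(k + 6)*(k + 7))
s_(k+1) − s_k = ((k + 1)*(k + 5) - (k + 2)*(k + 7))/((k + 1)*(k + 2)*(k + 5)*(k + 6)*(k + 7))
(s_(k+1) − s_k) − t_k = 0

Valid — Δs_k = t_k.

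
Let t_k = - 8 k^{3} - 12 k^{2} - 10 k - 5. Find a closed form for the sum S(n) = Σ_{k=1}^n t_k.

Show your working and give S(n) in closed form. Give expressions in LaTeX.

S(n) = n \left(- 2 n^{3} - 8 n^{2} - 13 n - 12\right)

t_(k+1)/t_k = (8*k**3 + 36*k**2 + 58*k + 35)/(8*k**3 + 12*k**2 + 10*k + 5).
A = 1, B = 1, C = k**3 + 3*k**2/2 + 5*k/4 + 5/8.
Solve (1)·f(k+1) − (1)·f(k) = k**3 + 3*k**2/2 + 5*k/4 + 5/8.
d = 4 from the (0,0,3) case.
A polynomial solution: f(k) = k*(2*k**3 + k + 2)/8.
Certificate R = B(k−1)f/C = k*(2*k**3 + k + 2)/(8*k**3 + 12*k**2 + 10*k + 5) gives s_k = k*(-2*k**3 - k - 2).
Verify: -8*k**3 - 12*k**2 - 10*k - 5 matches t_k.
Telescope: S(n) = s_(n+1) − s_(1) = -2*n**4 - 8*n**3 - 13*n**2 - 12*n - 5 − (-5) = n*(-2*n**3 - 8*n**2 - 13*n - 12).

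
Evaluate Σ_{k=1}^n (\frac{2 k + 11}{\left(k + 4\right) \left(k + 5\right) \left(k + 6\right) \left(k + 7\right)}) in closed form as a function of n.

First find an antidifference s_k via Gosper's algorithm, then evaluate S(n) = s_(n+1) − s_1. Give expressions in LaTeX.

S(n) = \frac{n \left(n + 12\right)}{35 \left(n^{2} + 12 n + 35\right)}

r(k) = (k + 4)*(2*k + 13)/((k + 8)*(2*k + 11)) after simplifying.
Normal form (A,B,C) = (k + 4, k + 8, k + 11/2).
Need (k + 4)·f(k+1) − (k + 7)·f(k) = k + 11/2.
deg f ≤ 3 (via 1,1,1).
A polynomial solution: f(k) = k*(k + 5)*(k + 10)/48.
Certificate R = B(k−1)f/C = k*(k + 5)*(k + 7)*(k + 10)/(24*(2*k + 11)) gives s_k = k*(k + 10)/(24*(k**2 + 10*k + 24)).
Verify: (2*k + 11)/(k**4 + 22*k**3 + 179*k**2 + 638*k + 840) matches t_k.
Evaluate: s_(n+1) = (n**2 + 12*n + 11)/(24*(n**2 + 12*n + 35)); subtract s_(1) = 11/840 ⇒ S(n) = n*(n + 12)/(35*(n**2 + 12*n + 35)).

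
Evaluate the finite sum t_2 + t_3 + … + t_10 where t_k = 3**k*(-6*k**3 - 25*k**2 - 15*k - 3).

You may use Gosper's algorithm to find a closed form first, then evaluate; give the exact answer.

Step 1: r(k) = 3*(6*k**3 + 43*k**2 + 83*k + 49)/(6*k**3 + 25*k**2 + 15*k + 3).
Gosper form: A/B · C(k+1)/C(k) with A=3, B=1, C=k**3 + 25*k**2/6 + 5*k/2 + 1/2.
Key eq: (3)·f(k+1) = (1)·f(k) + (k**3 + 25*k**2/6 + 5*k/2 + 1/2).
deg f ≤ 3 (via 0,0,3).
Coefficient equations give f(k) = (3*k**3 - k**2 - 3*k + 3)/6.
R(k) = B(k−1)·f(k)/C(k) = (3*k**3 - k**2 - 3*k + 3)/(6*k**3 + 25*k**2 + 15*k + 3); s_k = R·t_k = 3**k*(-3*k**3 + k**2 + 3*k - 3).
s_(k+1) − s_k = 3**k*(-6*k**3 - 25*k**2 - 15*k - 3) = t_k.
Evaluate s at k=11 and k=2: -680598774 and -153; difference -680598621.

Σ = -680598621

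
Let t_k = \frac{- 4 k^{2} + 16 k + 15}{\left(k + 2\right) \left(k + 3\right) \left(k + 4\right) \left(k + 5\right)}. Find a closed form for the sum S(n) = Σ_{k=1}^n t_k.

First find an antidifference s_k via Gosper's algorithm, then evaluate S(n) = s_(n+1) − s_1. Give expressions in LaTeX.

r(k) = (4*k**3 - 43*k - 54)/(4*k**3 + 8*k**2 - 111*k - 90) after simplifying.
Factor: A=k + 2; B=k + 6; C=k**2 - 4*k - 15/4.
Key eq: (k + 2)·f(k+1) = (k + 5)·f(k) + (k**2 - 4*k - 15/4).
From deg A=1, deg B=1, deg C=2: d=3.
Match coefficients ⇒ f(k) = -k*(k**2 + 105*k + 74)/96.
R(k) = B(k−1)·f(k)/C(k) = -k*(k + 5)*(k**2 + 105*k + 74)/(24*(4*k**2 - 16*k - 15)); s_k = R·t_k = k*(k**2 + 105*k + 74)/(24*(k + 2)*(k + 3)*(k + 4)).
Δs = (-4*k**2 + 16*k + 15)/(k**4 + 14*k**3 + 71*k**2 + 154*k + 120), as required.
Σ_(k=1)^n t_k = s_(n+1) − s_(1) = ((n**3 + 108*n**2 + 287*n + 180)/(24*(n**3 + 12*n**2 + 47*n + 60))) − (1/8), i.e. n*(-n**2 + 36*n + 73)/(12*(n**3 + 12*n**2 + 47*n + 60)).

S(n) = \frac{n \left(- n^{2} + 36 n + 73\right)}{12 \left(n^{3} + 12 n^{2} + 47 n + 60\right)}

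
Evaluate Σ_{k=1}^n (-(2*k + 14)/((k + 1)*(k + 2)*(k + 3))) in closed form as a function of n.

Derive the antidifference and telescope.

The ratio is (k + 1)*(k + 8)/((k + 4)*(k + 7)).
Gosper form: A/B · C(k+1)/C(k) with A=k + 1, B=k + 4, C=k + 7.
Key eq: (k + 1)·f(k+1) = (k + 3)·f(k) + (k + 7).
Degrees (1,1,1) ⇒ d ≤ 2.
Coefficient equations give f(k) = k*(2*k + 5).
Then R = B(k−1)f/C = k*(k + 3)*(2*k + 5)/(k + 7), so s_k = R(k)·t_k = -2*k*(2*k + 5)/((k + 1)*(k + 2)).
s_(k+1) − s_k = 2*(-k - 7)/(k**3 + 6*k**2 + 11*k + 6) = t_k.
Telescope: S(n) = s_(n+1) − s_(1) = 2*(-2*n**2 - 9*n - 7)/(n**2 + 5*n + 6) − (-7/3) = n*(-5*n - 19)/(3*(n**2 + 5*n + 6)).

S(n) = n*(-5*n - 19)/(3*(n**2 + 5*n + 6))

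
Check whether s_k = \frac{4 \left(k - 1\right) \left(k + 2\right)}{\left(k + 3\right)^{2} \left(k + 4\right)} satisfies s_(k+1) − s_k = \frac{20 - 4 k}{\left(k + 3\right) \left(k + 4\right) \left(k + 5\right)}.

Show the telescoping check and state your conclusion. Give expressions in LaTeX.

s_(k+1) = 4*k*(k + 3)/((k + 4)**2*(k + 5))
s_(k+1) − s_k = 4*(-k**3 + 25*k + 40)/(k**5 + 19*k**4 + 143*k**3 + 533*k**2 + 984*k + 720)
(s_(k+1) − s_k) − t_k = 8*(k**2 + k - 10)/(k**5 + 19*k**4 + 143*k**3 + 533*k**2 + 984*k + 720)

Invalid: residual \frac{8 \left(k^{2} + k - 10\right)}{k^{5} + 19 k^{4} + 143 k^{3} + 533 k^{2} + 984 k + 720} ≠ 0.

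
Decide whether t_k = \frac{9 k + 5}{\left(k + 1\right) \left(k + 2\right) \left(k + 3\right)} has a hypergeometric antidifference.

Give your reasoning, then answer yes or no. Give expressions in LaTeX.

Yes. s_k = \frac{k \left(7 k + 3\right)}{2 \left(k + 1\right) \left(k + 2\right)}.

The ratio is (k + 1)*(9*k + 14)/((k + 4)*(9*k + 5)).
Normal form (A,B,C) = (k + 1, k + 4, k + 5/9).
f must satisfy (k + 1)·f(k+1) − (k + 3)·f(k) = k + 5/9.
From deg A=1, deg B=1, deg C=1: d=2.
Match coefficients ⇒ f(k) = k*(7*k + 3)/18.
Then R = B(k−1)f/C = k*(k + 3)*(7*k + 3)/(2*(9*k + 5)), so s_k = R(k)·t_k = k*(7*k + 3)/(2*(k + 1)*(k + 2)).
Check: Δs_k = (9*k + 5)/(k**3 + 6*k**2 + 11*k + 6). ✓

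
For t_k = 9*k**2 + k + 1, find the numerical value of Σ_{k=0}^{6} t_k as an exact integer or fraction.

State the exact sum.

Σ = 847

Compute t_(k+1)/t_k: get (k + 9*(k + 1)**2 + 2)/(9*k**2 + k + 1).
So A=1 and B=1, with C=k**2 + k/9 + 1/9.
f must satisfy (1)·f(k+1) − (1)·f(k) = k**2 + k/9 + 1/9.
d = 3 from the (0,0,2) case.
A polynomial solution: f(k) = k*(3*k**2 - 4*k + 2)/9.
So s_k = (B(k−1)f/C)·t_k = (k*(3*k**2 - 4*k + 2)/(9*k**2 + k + 1))·t_k = k*(3*k**2 - 4*k + 2).
s_(k+1) − s_k = 9*k**2 + k + 1 = t_k.
Telescoping: Σ = s_(7) − s_(0) = 847 − (0) = 847.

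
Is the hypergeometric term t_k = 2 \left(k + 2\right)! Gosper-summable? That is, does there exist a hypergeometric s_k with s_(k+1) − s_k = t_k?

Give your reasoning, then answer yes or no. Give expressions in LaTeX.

t_(k+1)/t_k = k + 3.
A = k + 3, B = 1, C = 1.
Solve (k + 3)·f(k+1) − (1)·f(k) = 1.
Degrees (1,0,0) ⇒ d ≤ -1.
Bound -1 < 0, so the key equation has no polynomial solution.

No — key equation has no polynomial f.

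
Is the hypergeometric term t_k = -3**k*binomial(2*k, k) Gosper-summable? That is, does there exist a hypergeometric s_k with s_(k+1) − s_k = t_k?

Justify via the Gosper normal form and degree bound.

r(k) = 6*(2*k + 1)/(k + 1) after simplifying.
So A=12*k + 6 and B=k + 1, with C=1.
Solve (12*k + 6)·f(k+1) − (k)·f(k) = 1.
Bound: deg f ≤ -1.
deg f ≤ -1 is impossible — no certificate.

No — negative degree bound, so no certificate f.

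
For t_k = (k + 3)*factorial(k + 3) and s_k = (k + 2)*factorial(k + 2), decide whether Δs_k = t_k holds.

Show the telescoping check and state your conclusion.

Invalid: residual -(k + 2)*factorial(k + 2) ≠ 0.

s_(k+1) = (k + 3)*factorial(k + 3)
s_(k+1) − s_k = (k**2 + 5*k + 7)*factorial(k + 2)
(s_(k+1) − s_k) − t_k = -(k + 2)*factorial(k + 2)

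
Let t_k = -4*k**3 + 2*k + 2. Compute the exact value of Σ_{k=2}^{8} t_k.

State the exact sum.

Ratio r(k) = (k - 2*(k + 1)**3 + 2)/(-2*k**3 + k + 1).
Gosper form: A/B · C(k+1)/C(k) with A=1, B=1, C=k**3 - k/2 - 1/2.
f must satisfy (1)·f(k+1) − (1)·f(k) = k**3 - k/2 - 1/2.
deg f ≤ 4 (via 0,0,3).
Coefficient equations give f(k) = k*(k**3 - 2*k**2 - 1)/4.
Then R = B(k−1)f/C = k*(k**3 - 2*k**2 - 1)/(2*(k - 1)*(2*k**2 + 2*k + 1)), so s_k = R(k)·t_k = -k**4 + 2*k**3 + k.
Check: Δs_k = -4*k**3 + 2*k + 2. ✓
Telescoping: Σ = s_(9) − s_(2) = -5094 − (2) = -5096.

Σ = -5096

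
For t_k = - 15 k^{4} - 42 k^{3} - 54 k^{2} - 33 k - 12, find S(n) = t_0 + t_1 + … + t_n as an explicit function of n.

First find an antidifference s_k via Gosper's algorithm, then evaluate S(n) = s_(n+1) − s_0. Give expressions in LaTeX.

The ratio is (5*k**4 + 34*k**3 + 90*k**2 + 109*k + 52)/(5*k**4 + 14*k**3 + 18*k**2 + 11*k + 4).
Normal form (A,B,C) = (1, 1, k**4 + 14*k**3/5 + 18*k**2/5 + 11*k/5 + 4/5).
Key eq: (1)·f(k+1) = (1)·f(k) + (k**4 + 14*k**3/5 + 18*k**2/5 + 11*k/5 + 4/5).
From deg A=0, deg B=0, deg C=4: d=5.
Solving with deg f ≤ 5: f(k) = k*(3*k**4 + 3*k**3 + 2*k**2 + 4)/15.
Then R = B(k−1)f/C = k*(3*k**4 + 3*k**3 + 2*k**2 + 4)/(3*(5*k**4 + 14*k**3 + 18*k**2 + 11*k + 4)), so s_k = R(k)·t_k = k*(-3*k**4 - 3*k**3 - 2*k**2 - 4).
Check: Δs_k = -15*k**4 - 42*k**3 - 54*k**2 - 33*k - 12. ✓
Telescope: S(n) = s_(n+1) − s_(0) = -3*n**5 - 18*n**4 - 44*n**3 - 54*n**2 - 37*n - 12 − (0) = -3*n**5 - 18*n**4 - 44*n**3 - 54*n**2 - 37*n - 12.

S(n) = - 3 n^{5} - 18 n^{4} - 44 n^{3} - 54 n^{2} - 37 n - 12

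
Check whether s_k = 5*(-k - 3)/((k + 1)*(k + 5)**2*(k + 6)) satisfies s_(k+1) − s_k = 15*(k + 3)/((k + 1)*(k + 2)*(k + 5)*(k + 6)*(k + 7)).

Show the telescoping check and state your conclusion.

s_(k+1) = 5*(-k - 4)/((k + 2)*(k + 6)**2*(k + 7))
s_(k+1) − s_k = 5*(3*k**3 + 34*k**2 + 123*k + 152)/(k**7 + 32*k**6 + 424*k**5 + 2990*k**4 + 11971*k**3 + 26714*k**2 + 29940*k + 12600)
(s_(k+1) − s_k) − t_k = 10*(-4*k**2 - 33*k - 59)/(k**7 + 32*k**6 + 424*k**5 + 2990*k**4 + 11971*k**3 + 26714*k**2 + 29940*k + 12600)

Invalid: residual 10*(-4*k**2 - 33*k - 59)/(k**7 + 32*k**6 + 424*k**5 + 2990*k**4 + 11971*k**3 + 26714*k**2 + 29940*k + 12600) ≠ 0.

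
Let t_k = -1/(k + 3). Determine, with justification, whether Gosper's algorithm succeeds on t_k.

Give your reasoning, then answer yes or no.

No. Not Gosper-summable.

r(k) = (k + 3)/(k + 4) after simplifying.
So A=k + 3 and B=k + 4, with C=1.
f must satisfy (k + 3)·f(k+1) − (k + 3)·f(k) = 1.
deg f ≤ 0 (via 1,1,0).
f = c0 ⇒ A·f(k+1) − B(k−1)·f(k) − C = -1. The system {-1 = 0} is inconsistent; no antidifference.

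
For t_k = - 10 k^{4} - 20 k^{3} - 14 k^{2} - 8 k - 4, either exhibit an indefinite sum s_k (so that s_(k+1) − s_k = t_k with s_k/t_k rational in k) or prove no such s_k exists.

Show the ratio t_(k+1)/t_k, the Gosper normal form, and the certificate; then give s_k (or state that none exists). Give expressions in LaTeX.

Compute t_(k+1)/t_k: get (5*k**4 + 30*k**3 + 67*k**2 + 68*k + 28)/(5*k**4 + 10*k**3 + 7*k**2 + 4*k + 2).
So A=1 and B=1, with C=k**4 + 2*k**3 + 7*k**2/5 + 4*k/5 + 2/5.
Key eq: (1)·f(k+1) = (1)·f(k) + (k**4 + 2*k**3 + 7*k**2/5 + 4*k/5 + 2/5).
From deg A=0, deg B=0, deg C=4: d=5.
Coefficient equations give f(k) = k*(k + 1)*(k**3 - k**2 + 1)/5.
Then R = B(k−1)f/C = k*(k**3 - k**2 + 1)/((k + 1)*(5*k**2 + 2)), so s_k = R(k)·t_k = 2*k*(-k**4 + k**2 - k - 1).
Check: Δs_k = -10*k**4 - 20*k**3 - 14*k**2 - 8*k - 4. ✓

s_k = 2 k \left(- k^{4} + k^{2} - k - 1\right)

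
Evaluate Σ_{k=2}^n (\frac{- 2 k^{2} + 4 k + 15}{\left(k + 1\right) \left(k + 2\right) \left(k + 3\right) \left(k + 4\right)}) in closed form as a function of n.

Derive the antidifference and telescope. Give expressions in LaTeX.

S(n) = \frac{- n^{3} + 11 n^{2} + 24 n - 34}{10 \left(n^{3} + 9 n^{2} + 26 n + 24\right)}

The ratio is (k + 1)*(4*k - 2*(k + 1)**2 + 19)/((k + 5)*(-2*k**2 + 4*k + 15)).
Factor: A=k + 1; B=k + 5; C=k**2 - 2*k - 15/2.
Solve (k + 1)·f(k+1) − (k + 4)·f(k) = k**2 - 2*k - 15/2.
deg f ≤ 3 (via 1,1,2).
Match coefficients ⇒ f(k) = -k*(2*k**2 + 18*k + 25)/6.
Get s_k = R·t_k = k*(2*k**2 + 18*k + 25)/(3*(k + 1)*(k + 2)*(k + 3)) with R(k) = B(k−1)f(k)/C(k) = -k*(k + 4)*(2*k**2 + 18*k + 25)/(3*(2*k**2 - 4*k - 15)).
s_(k+1) − s_k = (-2*k**2 + 4*k + 15)/(k**4 + 10*k**3 + 35*k**2 + 50*k + 24) = t_k.
Evaluate: s_(n+1) = (2*n**3 + 24*n**2 + 67*n + 45)/(3*(n**3 + 9*n**2 + 26*n + 24)); subtract s_(2) = 23/30 ⇒ S(n) = (-n**3 + 11*n**2 + 24*n - 34)/(10*(n**3 + 9*n**2 + 26*n + 24)).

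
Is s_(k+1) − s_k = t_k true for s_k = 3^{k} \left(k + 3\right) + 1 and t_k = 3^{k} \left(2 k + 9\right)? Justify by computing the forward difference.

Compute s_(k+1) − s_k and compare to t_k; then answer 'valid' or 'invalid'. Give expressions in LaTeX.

s_(k+1) = 3**(k + 1)*(k + 4) + 1
s_(k+1) − s_k = 3**k*(2*k + 9)
(s_(k+1) − s_k) − t_k = 0

valid; difference matches t_k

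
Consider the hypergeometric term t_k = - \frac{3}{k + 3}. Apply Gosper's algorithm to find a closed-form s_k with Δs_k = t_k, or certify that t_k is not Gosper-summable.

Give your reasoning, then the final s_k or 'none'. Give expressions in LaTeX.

Ratio r(k) = (k + 3)/(k + 4).
Normal form (A,B,C) = (k + 3, k + 4, 1).
Need (k + 3)·f(k+1) − (k + 3)·f(k) = 1.
Bound: deg f ≤ 0.
Put f(k) = c0: A·f(k+1) − B(k−1)·f(k) − C = -1; need -1 = 0 — inconsistent ⇒ no f, not summable.

not Gosper-summable; s_k does not exist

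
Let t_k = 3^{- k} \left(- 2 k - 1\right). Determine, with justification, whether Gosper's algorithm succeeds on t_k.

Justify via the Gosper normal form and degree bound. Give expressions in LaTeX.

Yes. s_k = 3^{1 - k} \left(k + 1\right).

Step 1: r(k) = (2*k + 3)/(3*(2*k + 1)).
Normal form (A,B,C) = (1/3, 1, k + 1/2).
Need (1/3)·f(k+1) − (1)·f(k) = k + 1/2.
d = 1 from the (0,0,1) case.
A polynomial solution: f(k) = -3*(k + 1)/2.
So s_k = (B(k−1)f/C)·t_k = (-3*(k + 1)/(2*k + 1))·t_k = 3**(1 - k)*(k + 1).
s_(k+1) − s_k = (-2*k - 1)/3**k = t_k.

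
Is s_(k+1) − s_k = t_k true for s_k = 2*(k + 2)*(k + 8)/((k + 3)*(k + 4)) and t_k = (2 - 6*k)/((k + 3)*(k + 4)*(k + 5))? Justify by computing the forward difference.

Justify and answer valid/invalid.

s_(k+1) = 2*(k + 3)*(k + 9)/((k + 4)*(k + 5))
s_(k+1) − s_k = 2*(1 - 3*k)/(k**3 + 12*k**2 + 47*k + 60)
(s_(k+1) − s_k) − t_k = 0

valid; difference matches t_k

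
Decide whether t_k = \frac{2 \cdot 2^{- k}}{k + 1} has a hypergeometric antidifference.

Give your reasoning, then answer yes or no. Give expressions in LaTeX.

Compute t_(k+1)/t_k: get (k + 1)/(2*(k + 2)).
Normal form (A,B,C) = (k/2 + 1/2, k + 2, 1).
Need (k/2 + 1/2)·f(k+1) − (k + 1)·f(k) = 1.
deg f ≤ -1 (via 1,1,0).
Negative degree bound (-1): no f exists, t_k not Gosper-summable.

No. Not Gosper-summable.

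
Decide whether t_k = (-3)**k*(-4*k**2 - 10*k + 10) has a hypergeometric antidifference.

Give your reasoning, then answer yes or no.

Yes. s_k = (-3)**k*(k**2 + k - 4).

r(k) = 3*(-5*k - 2*(k + 1)**2)/(2*k**2 + 5*k - 5) after simplifying.
Gosper form: A/B · C(k+1)/C(k) with A=-3, B=1, C=k**2 + 5*k/2 - 5/2.
f must satisfy (-3)·f(k+1) − (1)·f(k) = k**2 + 5*k/2 - 5/2.
Bound: deg f ≤ 2.
Coefficient equations give f(k) = -(k**2 + k - 4)/4.
Then R = B(k−1)f/C = -(k**2 + k - 4)/(2*(2*k**2 + 5*k - 5)), so s_k = R(k)·t_k = (-3)**k*(k**2 + k - 4).
s_(k+1) − s_k = (-3)**k*(-4*k**2 - 10*k + 10) = t_k.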